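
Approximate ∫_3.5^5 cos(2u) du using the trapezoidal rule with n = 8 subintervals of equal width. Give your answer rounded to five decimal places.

-0.59345

Δu = (5 − 3.5)/8 = 0.1875.
f(3.5) ≈ 0.75390, f(3.6875) ≈ 0.46088, f(3.875) ≈ 0.10379, f(4.0625) ≈ -0.26771, f(4.25) ≈ -0.60201, f(4.4375) ≈ -0.85264, f(4.625) ≈ -0.98477, f(4.8125) ≈ -0.98002, f(5) ≈ -0.83907.
T_8 = (Δu/2)·[f(u_0) + 2f(u_1) + ... + 2f(u_{7}) + f(u_8)].
Sum ≈ -0.59345.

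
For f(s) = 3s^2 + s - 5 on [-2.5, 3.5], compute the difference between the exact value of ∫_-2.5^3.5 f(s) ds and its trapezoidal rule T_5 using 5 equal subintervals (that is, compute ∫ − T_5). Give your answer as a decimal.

Exact integral: ∫_-2.5^3.5 f(s) ds = 31.5.
T_5 = 35.82.
Error = 31.5 − 35.82 = -4.32.

-4.32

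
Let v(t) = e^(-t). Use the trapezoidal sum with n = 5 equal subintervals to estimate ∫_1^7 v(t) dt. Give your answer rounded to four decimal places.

Δt = (7 − 1)/5 = 1.2.
v(1) ≈ 0.3679, v(2.2) ≈ 0.1108, v(3.4) ≈ 0.0334, v(4.6) ≈ 0.0101, v(5.8) ≈ 0.0030, v(7) ≈ 0.0009.
T_5 = (Δt/2)·[v(t_0) + 2v(t_1) + ... + 2v(t_{4}) + v(t_5)].
Sum ≈ 0.4100.

0.4100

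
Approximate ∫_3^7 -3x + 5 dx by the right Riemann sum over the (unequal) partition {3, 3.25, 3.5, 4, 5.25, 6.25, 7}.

-45.25

Subinterval widths: 0.25, 0.25, 0.5, 1.25, 1, 0.75.
Right endpoints: 3.25, 3.5, 4, 5.25, 6.25, 7.
f(3.25) = -4.75, f(3.5) = -5.5, f(4) = -7, f(5.25) = -10.75, f(6.25) = -13.75, f(7) = -16.
Sum = Σ Δx_i · f(x_i).
Sum = -45.25.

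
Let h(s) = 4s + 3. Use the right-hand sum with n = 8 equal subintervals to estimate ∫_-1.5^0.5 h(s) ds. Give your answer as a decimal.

Δs = (0.5 − (-1.5))/8 = 0.25.
Right endpoints: -1.25, -1, -0.75, -0.5, -0.25, 0, 0.25, 0.5.
h(-1.25) = -2, h(-1) = -1, h(-0.75) = 0, h(-0.5) = 1, h(-0.25) = 2, h(0) = 3, h(0.25) = 4, h(0.5) = 5.
Sum = Δs · [h(-1.25) + h(-1) + h(-0.75) + ...].
Sum = 3.

3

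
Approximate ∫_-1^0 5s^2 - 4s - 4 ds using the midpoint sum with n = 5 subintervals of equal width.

-0.35

Δs = (0 − (-1))/5 = 0.2.
Midpoints: -0.9, -0.7, -0.5, -0.3, -0.1.
f(-0.9) = 3.65, f(-0.7) = 1.25, f(-0.5) = -0.75, f(-0.3) = -2.35, f(-0.1) = -3.55.
Sum = Δs · [f(-0.9) + f(-0.7) + f(-0.5) + f(-0.3) + f(-0.1)].
Sum = -0.35.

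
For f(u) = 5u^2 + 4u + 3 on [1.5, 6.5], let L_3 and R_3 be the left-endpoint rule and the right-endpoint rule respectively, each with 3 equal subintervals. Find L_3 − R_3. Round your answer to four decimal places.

L_3 ≈ 375.324074.
R_3 ≈ 741.990741.
L_3 − R_3 ≈ -366.6667.

-366.6667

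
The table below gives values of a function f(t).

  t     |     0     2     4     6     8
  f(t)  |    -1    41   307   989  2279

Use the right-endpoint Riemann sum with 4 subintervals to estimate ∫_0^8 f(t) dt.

Δt = 2.
Sum = 2·[41 + 307 + 989 + 2279] = 7232.

7232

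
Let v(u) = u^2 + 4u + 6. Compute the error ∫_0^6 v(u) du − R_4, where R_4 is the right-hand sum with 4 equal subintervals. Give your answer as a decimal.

-47.25

Exact integral: ∫_0^6 v(u) du = 180.
R_4 = 227.25.
Error = 180 − 227.25 = -47.25.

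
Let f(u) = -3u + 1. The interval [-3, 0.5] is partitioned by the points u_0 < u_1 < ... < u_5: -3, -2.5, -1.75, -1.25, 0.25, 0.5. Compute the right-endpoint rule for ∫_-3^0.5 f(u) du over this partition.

11.5625

Subinterval widths: 0.5, 0.75, 0.5, 1.5, 0.25.
Right endpoints: -2.5, -1.75, -1.25, 0.25, 0.5.
f(-2.5) = 8.5, f(-1.75) = 6.25, f(-1.25) = 4.75, f(0.25) = 0.25, f(0.5) = -0.5.
Sum = Σ Δu_i · f(u_i).
Sum = 11.5625.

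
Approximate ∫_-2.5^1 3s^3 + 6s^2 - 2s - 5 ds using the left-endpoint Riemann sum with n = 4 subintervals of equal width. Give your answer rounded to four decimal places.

Δs = (1 − (-2.5))/4 = 0.875.
Left endpoints: -2.5, -1.625, -0.75, 0.125.
f(-2.5) = -9.375, f(-1.625) = 625/512, f(-0.75) = -1.390625, f(0.125) = -2637/512.
Sum = Δs · [f(-2.5) + f(-1.625) + f(-0.75) + f(0.125)].
Sum ≈ -12.8584.

-12.8584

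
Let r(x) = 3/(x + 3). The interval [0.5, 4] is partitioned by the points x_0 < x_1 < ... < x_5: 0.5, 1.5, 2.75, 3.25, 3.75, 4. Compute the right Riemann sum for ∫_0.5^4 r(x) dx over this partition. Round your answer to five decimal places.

1.88821

Subinterval widths: 1, 1.25, 0.5, 0.5, 0.25.
Right endpoints: 1.5, 2.75, 3.25, 3.75, 4.
r(1.5) = 2/3, r(2.75) = 12/23, r(3.25) = 0.48, r(3.75) = 4/9, r(4) = 3/7.
Sum = Σ Δx_i · r(x_i).
Sum ≈ 1.88821.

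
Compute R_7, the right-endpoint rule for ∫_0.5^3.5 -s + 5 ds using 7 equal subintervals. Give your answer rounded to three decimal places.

Δs = (3.5 − 0.5)/7 = 3/7.
Right endpoints: 13/14, 19/14, 25/14, 31/14, 37/14, 43/14, 3.5.
f(13/14) = 57/14, f(19/14) = 51/14, f(25/14) = 45/14, f(31/14) = 39/14, f(37/14) = 33/14, f(43/14) = 27/14, f(3.5) = 1.5.
Sum = Δs · [f(13/14) + f(19/14) + f(25/14) + ...].
Sum ≈ 8.357.

8.357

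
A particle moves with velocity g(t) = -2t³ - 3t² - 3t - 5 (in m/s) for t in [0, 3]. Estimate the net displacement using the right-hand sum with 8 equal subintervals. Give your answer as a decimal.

Δt = (3 − 0)/8 = 0.375.
Right endpoints: 0.375, 0.75, 1.125, 1.5, 1.875, 2.25, 2.625, 3.
g(0.375) = -6.65234375, g(0.75) = -9.78125, g(1.125) = -15.01953125, g(1.5) = -23, g(1.875) = -34.35546875, g(2.25) = -49.71875, g(2.625) = -69.72265625, g(3) = -95.
Sum = Δt · [g(0.375) + g(0.75) + g(1.125) + ...].
Sum = -113.71875.

-113.71875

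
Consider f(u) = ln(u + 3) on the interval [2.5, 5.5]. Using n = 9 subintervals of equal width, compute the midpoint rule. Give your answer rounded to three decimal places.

Δu = (5.5 − 2.5)/9 = 1/3.
Midpoints: 8/3, 3, 10/3, 11/3, 4, 13/3, 14/3, 5, 16/3.
f(8/3) ≈ 1.735, f(3) ≈ 1.792, f(10/3) ≈ 1.846, f(11/3) ≈ 1.897, f(4) ≈ 1.946, f(13/3) ≈ 1.992, f(14/3) ≈ 2.037, f(5) ≈ 2.079, f(16/3) ≈ 2.120.
Sum = Δu · [f(8/3) + f(3) + f(10/3) + ...].
Sum ≈ 5.815.

5.815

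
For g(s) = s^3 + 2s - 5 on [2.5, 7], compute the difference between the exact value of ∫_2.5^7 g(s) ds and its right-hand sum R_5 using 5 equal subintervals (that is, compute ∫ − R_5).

-160.025625

Exact integral: ∫_2.5^7 g(s) ds = 610.734375.
R_5 = 770.76.
Error = 610.734375 − 770.76 = -160.025625.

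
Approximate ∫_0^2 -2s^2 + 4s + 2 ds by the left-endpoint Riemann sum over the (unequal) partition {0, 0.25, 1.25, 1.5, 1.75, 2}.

Subinterval widths: 0.25, 1, 0.25, 0.25, 0.25.
Left endpoints: 0, 0.25, 1.25, 1.5, 1.75.
f(0) = 2, f(0.25) = 2.875, f(1.25) = 3.875, f(1.5) = 3.5, f(1.75) = 2.875.
Sum = Σ Δs_i · f(s_i).
Sum = 5.9375.

5.9375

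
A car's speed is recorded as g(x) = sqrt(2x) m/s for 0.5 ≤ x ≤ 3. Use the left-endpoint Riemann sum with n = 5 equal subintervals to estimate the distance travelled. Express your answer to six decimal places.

4.191166

Δx = (3 − 0.5)/5 = 0.5.
Left endpoints: 0.5, 1, 1.5, 2, 2.5.
g(0.5) ≈ 1.000000, g(1) ≈ 1.414214, g(1.5) ≈ 1.732051, g(2) ≈ 2.000000, g(2.5) ≈ 2.236068.
Sum = Δx · [g(0.5) + g(1) + g(1.5) + g(2) + g(2.5)].
Sum ≈ 4.191166.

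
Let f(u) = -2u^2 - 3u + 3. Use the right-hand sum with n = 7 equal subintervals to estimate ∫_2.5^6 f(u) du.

-185.5

Δu = (6 − 2.5)/7 = 0.5.
Right endpoints: 3, 3.5, 4, 4.5, 5, 5.5, 6.
f(3) = -24, f(3.5) = -32, f(4) = -41, f(4.5) = -51, f(5) = -62, f(5.5) = -74, f(6) = -87.
Sum = Δu · [f(3) + f(3.5) + f(4) + ...].
Sum = -185.5.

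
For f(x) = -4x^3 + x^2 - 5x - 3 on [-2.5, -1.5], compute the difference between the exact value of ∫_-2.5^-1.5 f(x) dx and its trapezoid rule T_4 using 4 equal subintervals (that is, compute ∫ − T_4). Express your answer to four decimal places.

Exact integral: ∫_-2.5^-1.5 f(x) dx ≈ 45.083333.
T_4 = 45.34375.
Error ≈ 45.083333 − 45.34375 ≈ -0.2604.

-0.2604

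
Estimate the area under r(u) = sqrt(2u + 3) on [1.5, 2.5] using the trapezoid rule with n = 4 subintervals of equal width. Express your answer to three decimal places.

2.643

Δu = (2.5 − 1.5)/4 = 0.25.
r(1.5) ≈ 2.449, r(1.75) ≈ 2.550, r(2) ≈ 2.646, r(2.25) ≈ 2.739, r(2.5) ≈ 2.828.
T_4 = (Δu/2)·[r(u_0) + 2r(u_1) + 2r(u_2) + 2r(u_3) + r(u_4)].
Sum ≈ 2.643.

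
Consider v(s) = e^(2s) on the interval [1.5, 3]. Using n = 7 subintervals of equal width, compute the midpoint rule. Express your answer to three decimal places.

Δs = (3 − 1.5)/7 = 3/14.
Midpoints: 45/28, 51/28, 57/28, 2.25, 69/28, 75/28, 81/28.
v(45/28) ≈ 24.886, v(51/28) ≈ 38.201, v(57/28) ≈ 58.641, v(2.25) ≈ 90.017, v(69/28) ≈ 138.182, v(75/28) ≈ 212.118, v(81/28) ≈ 325.615.
Sum = Δs · [v(45/28) + v(51/28) + v(57/28) + ...].
Sum ≈ 190.213.

190.213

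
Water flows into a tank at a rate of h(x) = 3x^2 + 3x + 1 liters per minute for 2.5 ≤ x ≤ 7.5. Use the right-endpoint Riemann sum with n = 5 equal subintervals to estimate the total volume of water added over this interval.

571.25

Δx = (7.5 − 2.5)/5 = 1.
Right endpoints: 3.5, 4.5, 5.5, 6.5, 7.5.
h(3.5) = 48.25, h(4.5) = 75.25, h(5.5) = 108.25, h(6.5) = 147.25, h(7.5) = 192.25.
Sum = Δx · [h(3.5) + h(4.5) + h(5.5) + h(6.5) + h(7.5)].
Sum = 571.25.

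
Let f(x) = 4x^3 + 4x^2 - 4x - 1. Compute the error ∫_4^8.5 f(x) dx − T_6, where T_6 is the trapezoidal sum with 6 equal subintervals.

Exact integral: ∫_4^8.5 f(x) dx = 5580.5625.
T_6 = 5613.890625.
Error = 5580.5625 − 5613.890625 = -33.328125.

-33.328125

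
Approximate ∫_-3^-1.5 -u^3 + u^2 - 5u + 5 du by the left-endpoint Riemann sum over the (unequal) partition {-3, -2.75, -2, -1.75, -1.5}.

61.625

Subinterval widths: 0.25, 0.75, 0.25, 0.25.
Left endpoints: -3, -2.75, -2, -1.75.
f(-3) = 56, f(-2.75) = 47.109375, f(-2) = 27, f(-1.75) = 22.171875.
Sum = Σ Δu_i · f(u_i).
Sum = 61.625.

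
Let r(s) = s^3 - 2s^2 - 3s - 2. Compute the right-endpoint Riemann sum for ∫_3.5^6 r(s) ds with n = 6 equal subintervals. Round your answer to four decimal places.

Δs = (6 − 3.5)/6 = 5/12.
Right endpoints: 47/12, 13/3, 4.75, 31/6, 67/12, 6.
r(47/12) = 27047/1728, r(13/3) = 778/27, r(4.75) = 45.796875, r(31/6) = 14479/216, r(67/12) = 160627/1728, r(6) = 124.
Sum = Δs · [r(47/12) + r(13/3) + r(4.75) + ...].
Sum ≈ 155.9382.

155.9382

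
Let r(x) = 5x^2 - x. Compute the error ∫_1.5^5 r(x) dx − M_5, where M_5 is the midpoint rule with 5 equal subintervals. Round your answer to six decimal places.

0.714583

Exact integral: ∫_1.5^5 r(x) dx ≈ 191.33333333.
M_5 = 190.61875.
Error ≈ 191.33333333 − 190.61875 ≈ 0.714583.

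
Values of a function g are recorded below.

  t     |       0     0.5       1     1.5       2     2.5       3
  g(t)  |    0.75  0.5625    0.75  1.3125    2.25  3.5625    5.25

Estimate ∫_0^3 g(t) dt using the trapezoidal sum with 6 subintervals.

5.71875

Δt = 0.5.
T_6 = (0.5/2)·[0.75 + 2·0.5625 + 2·0.75 + 2·1.3125 + 2·2.25 + 2·3.5625 + 5.25] = 5.71875.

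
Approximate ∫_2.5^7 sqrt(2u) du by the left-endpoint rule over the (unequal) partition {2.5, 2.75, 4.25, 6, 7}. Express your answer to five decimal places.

Subinterval widths: 0.25, 1.5, 1.75, 1.
Left endpoints: 2.5, 2.75, 4.25, 6.
f(2.5) ≈ 2.23607, f(2.75) ≈ 2.34521, f(4.25) ≈ 2.91548, f(6) ≈ 3.46410.
Sum = Σ Δu_i · f(u_i).
Sum ≈ 12.64301.

12.64301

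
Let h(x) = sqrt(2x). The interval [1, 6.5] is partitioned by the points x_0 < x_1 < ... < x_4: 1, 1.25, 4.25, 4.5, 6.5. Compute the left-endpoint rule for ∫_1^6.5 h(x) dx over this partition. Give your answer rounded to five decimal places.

Subinterval widths: 0.25, 3, 0.25, 2.
Left endpoints: 1, 1.25, 4.25, 4.5.
h(1) ≈ 1.41421, h(1.25) ≈ 1.58114, h(4.25) ≈ 2.91548, h(4.5) ≈ 3.00000.
Sum = Σ Δx_i · h(x_i).
Sum ≈ 11.82584.

11.82584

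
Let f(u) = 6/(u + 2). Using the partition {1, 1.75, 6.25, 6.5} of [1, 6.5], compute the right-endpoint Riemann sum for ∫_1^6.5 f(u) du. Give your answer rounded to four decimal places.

Subinterval widths: 0.75, 4.5, 0.25.
Right endpoints: 1.75, 6.25, 6.5.
f(1.75) = 1.6, f(6.25) = 8/11, f(6.5) = 12/17.
Sum = Σ Δu_i · f(u_i).
Sum ≈ 4.6492.

4.6492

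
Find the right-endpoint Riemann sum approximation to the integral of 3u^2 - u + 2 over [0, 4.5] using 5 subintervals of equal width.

Δu = (4.5 − 0)/5 = 0.9.
Right endpoints: 0.9, 1.8, 2.7, 3.6, 4.5.
f(0.9) = 3.53, f(1.8) = 9.92, f(2.7) = 21.17, f(3.6) = 37.28, f(4.5) = 58.25.
Sum = Δu · [f(0.9) + f(1.8) + f(2.7) + f(3.6) + f(4.5)].
Sum = 117.135.

117.135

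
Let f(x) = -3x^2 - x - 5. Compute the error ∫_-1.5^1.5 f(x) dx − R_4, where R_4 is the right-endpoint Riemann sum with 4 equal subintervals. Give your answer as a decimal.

Exact integral: ∫_-1.5^1.5 f(x) dx = -21.75.
R_4 = -23.71875.
Error = -21.75 − (-23.71875) = 1.96875.

1.96875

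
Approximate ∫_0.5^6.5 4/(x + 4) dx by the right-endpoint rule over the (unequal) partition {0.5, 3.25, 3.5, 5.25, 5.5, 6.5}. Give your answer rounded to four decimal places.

Subinterval widths: 2.75, 0.25, 1.75, 0.25, 1.
Right endpoints: 3.25, 3.5, 5.25, 5.5, 6.5.
f(3.25) = 16/29, f(3.5) = 8/15, f(5.25) = 16/37, f(5.5) = 8/19, f(6.5) = 8/21.
Sum = Σ Δx_i · f(x_i).
Sum ≈ 2.8935.

2.8935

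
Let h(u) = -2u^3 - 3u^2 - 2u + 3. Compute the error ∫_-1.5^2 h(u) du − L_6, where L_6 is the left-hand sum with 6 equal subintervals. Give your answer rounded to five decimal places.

-9.31510

Exact integral: ∫_-1.5^2 h(u) du = -8.09375.
L_6 ≈ 1.2213542.
Error ≈ -8.09375 − 1.2213542 ≈ -9.31510.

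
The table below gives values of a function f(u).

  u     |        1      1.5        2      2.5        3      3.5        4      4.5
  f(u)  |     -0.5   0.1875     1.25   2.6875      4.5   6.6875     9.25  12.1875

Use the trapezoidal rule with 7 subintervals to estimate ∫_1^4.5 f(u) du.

15.203125

Δu = 0.5.
T_7 = (0.5/2)·[(-0.5) + 2·0.1875 + 2·1.25 + 2·2.6875 + 2·4.5 + 2·6.6875 + 2·9.25 + 12.1875] = 15.203125.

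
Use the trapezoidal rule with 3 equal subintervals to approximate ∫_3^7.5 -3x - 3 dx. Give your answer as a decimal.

-84.375

Δx = (7.5 − 3)/3 = 1.5.
f(3) = -12, f(4.5) = -16.5, f(6) = -21, f(7.5) = -25.5.
T_3 = (Δx/2)·[f(x_0) + 2f(x_1) + 2f(x_2) + f(x_3)].
Sum = -84.375.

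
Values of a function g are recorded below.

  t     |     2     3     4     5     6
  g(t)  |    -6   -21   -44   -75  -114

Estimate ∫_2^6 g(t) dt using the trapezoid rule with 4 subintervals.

-200

Δt = 1.
T_4 = (1/2)·[(-6) + 2·(-21) + 2·(-44) + 2·(-75) + (-114)] = -200.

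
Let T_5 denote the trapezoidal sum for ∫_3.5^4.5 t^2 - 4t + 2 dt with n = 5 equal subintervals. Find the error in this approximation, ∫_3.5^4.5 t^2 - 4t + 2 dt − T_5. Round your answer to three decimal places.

Exact integral: ∫_3.5^4.5 f(t) dt ≈ 2.08333.
T_5 = 2.09.
Error ≈ 2.08333 − 2.09 ≈ -0.007.

-0.007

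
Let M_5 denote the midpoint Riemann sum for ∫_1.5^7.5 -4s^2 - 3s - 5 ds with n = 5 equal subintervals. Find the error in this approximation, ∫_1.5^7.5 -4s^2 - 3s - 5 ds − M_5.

-2.88

Exact integral: ∫_1.5^7.5 f(s) ds = -669.
M_5 = -666.12.
Error = -669 − (-666.12) = -2.88.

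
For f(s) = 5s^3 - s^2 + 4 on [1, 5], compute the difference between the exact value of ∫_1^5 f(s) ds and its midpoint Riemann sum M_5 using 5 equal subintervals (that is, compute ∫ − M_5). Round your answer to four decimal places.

9.3867

Exact integral: ∫_1^5 f(s) ds ≈ 754.666667.
M_5 = 745.28.
Error ≈ 754.666667 − 745.28 ≈ 9.3867.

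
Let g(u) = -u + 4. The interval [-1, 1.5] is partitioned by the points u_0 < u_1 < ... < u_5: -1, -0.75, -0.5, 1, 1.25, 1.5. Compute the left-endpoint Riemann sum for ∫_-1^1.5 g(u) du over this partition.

Subinterval widths: 0.25, 0.25, 1.5, 0.25, 0.25.
Left endpoints: -1, -0.75, -0.5, 1, 1.25.
g(-1) = 5, g(-0.75) = 4.75, g(-0.5) = 4.5, g(1) = 3, g(1.25) = 2.75.
Sum = Σ Δu_i · g(u_i).
Sum = 10.625.

10.625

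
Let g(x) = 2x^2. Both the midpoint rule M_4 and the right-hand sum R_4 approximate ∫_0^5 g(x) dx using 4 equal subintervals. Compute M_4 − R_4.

-35.15625

M_4 = 82.03125.
R_4 = 117.1875.
M_4 − R_4 = -35.15625.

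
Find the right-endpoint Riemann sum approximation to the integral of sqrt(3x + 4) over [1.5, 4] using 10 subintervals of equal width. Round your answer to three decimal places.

8.850

Δx = (4 − 1.5)/10 = 0.25.
Right endpoints: 1.75, 2, 2.25, 2.5, 2.75, 3, 3.25, 3.5, 3.75, 4.
f(1.75) ≈ 3.041, f(2) ≈ 3.162, f(2.25) ≈ 3.279, f(2.5) ≈ 3.391, f(2.75) ≈ 3.500, f(3) ≈ 3.606, f(3.25) ≈ 3.708, f(3.5) ≈ 3.808, f(3.75) ≈ 3.905, f(4) ≈ 4.000.
Sum = Δx · [f(1.75) + f(2) + f(2.25) + ...].
Sum ≈ 8.850.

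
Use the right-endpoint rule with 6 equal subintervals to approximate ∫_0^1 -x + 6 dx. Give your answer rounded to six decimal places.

Δx = (1 − 0)/6 = 1/6.
Right endpoints: 1/6, 1/3, 0.5, 2/3, 5/6, 1.
f(1/6) = 35/6, f(1/3) = 17/3, f(0.5) = 5.5, f(2/3) = 16/3, f(5/6) = 31/6, f(1) = 5.
Sum = Δx · [f(1/6) + f(1/3) + f(0.5) + ...].
Sum ≈ 5.416667.

5.416667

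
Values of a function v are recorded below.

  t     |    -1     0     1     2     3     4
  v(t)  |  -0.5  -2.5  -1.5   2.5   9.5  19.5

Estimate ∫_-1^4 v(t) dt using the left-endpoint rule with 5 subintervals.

7.5

Δt = 1.
Sum = 1·[(-0.5) + (-2.5) + (-1.5) + 2.5 + 9.5] = 7.5.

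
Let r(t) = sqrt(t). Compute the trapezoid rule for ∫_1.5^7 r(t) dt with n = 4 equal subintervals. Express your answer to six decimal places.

11.088126

Δt = (7 − 1.5)/4 = 1.375.
r(1.5) ≈ 1.224745, r(2.875) ≈ 1.695582, r(4.25) ≈ 2.061553, r(5.625) ≈ 2.371708, r(7) ≈ 2.645751.
T_4 = (Δt/2)·[r(t_0) + 2r(t_1) + 2r(t_2) + 2r(t_3) + r(t_4)].
Sum ≈ 11.088126.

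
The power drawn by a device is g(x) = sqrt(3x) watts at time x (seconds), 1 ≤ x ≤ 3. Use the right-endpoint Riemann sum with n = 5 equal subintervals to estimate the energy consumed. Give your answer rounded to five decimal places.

Δx = (3 − 1)/5 = 0.4.
Right endpoints: 1.4, 1.8, 2.2, 2.6, 3.
g(1.4) ≈ 2.04939, g(1.8) ≈ 2.32379, g(2.2) ≈ 2.56905, g(2.6) ≈ 2.79285, g(3) ≈ 3.00000.
Sum = Δx · [g(1.4) + g(1.8) + g(2.2) + g(2.6) + g(3)].
Sum ≈ 5.09403.

5.09403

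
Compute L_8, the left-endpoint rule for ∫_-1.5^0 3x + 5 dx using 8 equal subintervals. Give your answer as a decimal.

3.703125

Δx = (0 − (-1.5))/8 = 0.1875.
Left endpoints: -1.5, -1.3125, -1.125, -0.9375, -0.75, -0.5625, -0.375, -0.1875.
f(-1.5) = 0.5, f(-1.3125) = 1.0625, f(-1.125) = 1.625, f(-0.9375) = 2.1875, f(-0.75) = 2.75, f(-0.5625) = 3.3125, f(-0.375) = 3.875, f(-0.1875) = 4.4375.
Sum = Δx · [f(-1.5) + f(-1.3125) + f(-1.125) + ...].
Sum = 3.703125.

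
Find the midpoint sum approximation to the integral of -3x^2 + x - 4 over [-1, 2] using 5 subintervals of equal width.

Δx = (2 − (-1))/5 = 0.6.
Midpoints: -0.7, -0.1, 0.5, 1.1, 1.7.
f(-0.7) = -6.17, f(-0.1) = -4.13, f(0.5) = -4.25, f(1.1) = -6.53, f(1.7) = -10.97.
Sum = Δx · [f(-0.7) + f(-0.1) + f(0.5) + f(1.1) + f(1.7)].
Sum = -19.23.

-19.23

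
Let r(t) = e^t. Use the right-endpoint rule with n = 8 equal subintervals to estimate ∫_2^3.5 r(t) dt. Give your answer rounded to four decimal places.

Δt = (3.5 − 2)/8 = 0.1875.
Right endpoints: 2.1875, 2.375, 2.5625, 2.75, 2.9375, 3.125, 3.3125, 3.5.
r(2.1875) ≈ 8.9129, r(2.375) ≈ 10.7510, r(2.5625) ≈ 12.9682, r(2.75) ≈ 15.6426, r(2.9375) ≈ 18.8686, r(3.125) ≈ 22.7599, r(3.3125) ≈ 27.4537, r(3.5) ≈ 33.1155.
Sum = Δt · [r(2.1875) + r(2.375) + r(2.5625) + ...].
Sum ≈ 28.2136.

28.2136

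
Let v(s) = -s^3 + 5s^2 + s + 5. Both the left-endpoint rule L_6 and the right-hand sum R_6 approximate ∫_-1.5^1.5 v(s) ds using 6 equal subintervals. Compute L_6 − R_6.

L_6 = 27.8125.
R_6 = 25.9375.
L_6 − R_6 = 1.875.

1.875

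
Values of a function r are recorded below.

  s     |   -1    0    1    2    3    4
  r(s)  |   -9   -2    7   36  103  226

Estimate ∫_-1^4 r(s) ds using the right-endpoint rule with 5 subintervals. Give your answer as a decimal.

370

Δs = 1.
Sum = 1·[(-2) + 7 + 36 + 103 + 226] = 370.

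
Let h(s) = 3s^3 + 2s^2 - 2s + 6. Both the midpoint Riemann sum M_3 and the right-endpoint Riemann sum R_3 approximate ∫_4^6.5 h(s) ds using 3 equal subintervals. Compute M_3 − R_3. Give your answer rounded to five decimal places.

-304.44878

M_3 ≈ 1268.8382523.
R_3 ≈ 1573.2870370.
M_3 − R_3 ≈ -304.44878.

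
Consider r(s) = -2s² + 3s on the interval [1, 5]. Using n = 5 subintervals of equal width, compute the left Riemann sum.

-33.12

Δs = (5 − 1)/5 = 0.8.
Left endpoints: 1, 1.8, 2.6, 3.4, 4.2.
r(1) = 1, r(1.8) = -1.08, r(2.6) = -5.72, r(3.4) = -12.92, r(4.2) = -22.68.
Sum = Δs · [r(1) + r(1.8) + r(2.6) + r(3.4) + r(4.2)].
Sum = -33.12.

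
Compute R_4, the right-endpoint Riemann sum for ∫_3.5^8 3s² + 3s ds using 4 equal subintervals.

Δs = (8 − 3.5)/4 = 1.125.
Right endpoints: 4.625, 5.75, 6.875, 8.
f(4.625) = 78.046875, f(5.75) = 116.4375, f(6.875) = 162.421875, f(8) = 216.
Sum = Δs · [f(4.625) + f(5.75) + f(6.875) + f(8)].
Sum = 644.51953125.

644.51953125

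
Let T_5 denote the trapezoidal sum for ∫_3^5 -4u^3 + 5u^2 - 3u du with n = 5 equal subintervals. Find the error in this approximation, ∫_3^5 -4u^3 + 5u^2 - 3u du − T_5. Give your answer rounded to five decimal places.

Exact integral: ∫_3^5 f(u) du ≈ -404.6666667.
T_5 = -406.96.
Error ≈ -404.6666667 − (-406.96) ≈ 2.29333.

2.29333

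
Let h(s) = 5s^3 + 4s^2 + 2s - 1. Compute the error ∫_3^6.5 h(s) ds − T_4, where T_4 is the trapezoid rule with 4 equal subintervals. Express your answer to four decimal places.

Exact integral: ∫_3^6.5 h(s) ds ≈ 2489.994792.
T_4 ≈ 2523.602539.
Error ≈ 2489.994792 − 2523.602539 ≈ -33.6077.

-33.6077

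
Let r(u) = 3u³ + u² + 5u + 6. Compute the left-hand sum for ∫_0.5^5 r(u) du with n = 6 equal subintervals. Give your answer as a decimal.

451.86328125

Δu = (5 − 0.5)/6 = 0.75.
Left endpoints: 0.5, 1.25, 2, 2.75, 3.5, 4.25.
r(0.5) = 9.125, r(1.25) = 19.671875, r(2) = 44, r(2.75) = 89.703125, r(3.5) = 164.375, r(4.25) = 275.609375.
Sum = Δu · [r(0.5) + r(1.25) + r(2) + ...].
Sum = 451.86328125.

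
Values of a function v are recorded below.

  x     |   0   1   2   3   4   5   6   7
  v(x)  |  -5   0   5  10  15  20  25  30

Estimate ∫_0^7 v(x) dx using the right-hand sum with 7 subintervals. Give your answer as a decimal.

Δx = 1.
Sum = 1·[0 + 5 + 10 + 15 + 20 + 25 + 30] = 105.

105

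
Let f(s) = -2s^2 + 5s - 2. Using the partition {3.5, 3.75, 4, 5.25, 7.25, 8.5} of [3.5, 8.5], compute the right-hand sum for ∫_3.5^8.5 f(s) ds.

-316.6875

Subinterval widths: 0.25, 0.25, 1.25, 2, 1.25.
Right endpoints: 3.75, 4, 5.25, 7.25, 8.5.
f(3.75) = -11.375, f(4) = -14, f(5.25) = -30.875, f(7.25) = -70.875, f(8.5) = -104.
Sum = Σ Δs_i · f(s_i).
Sum = -316.6875.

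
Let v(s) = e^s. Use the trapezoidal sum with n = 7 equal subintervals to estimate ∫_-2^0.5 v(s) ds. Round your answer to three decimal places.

1.529

Δs = (0.5 − (-2))/7 = 5/14.
v(-2) ≈ 0.135, v(-23/14) ≈ 0.193, v(-9/7) ≈ 0.276, v(-13/14) ≈ 0.395, v(-4/7) ≈ 0.565, v(-3/14) ≈ 0.807, v(1/7) ≈ 1.154, v(0.5) ≈ 1.649.
T_7 = (Δs/2)·[v(s_0) + 2v(s_1) + ... + 2v(s_{6}) + v(s_7)].
Sum ≈ 1.529.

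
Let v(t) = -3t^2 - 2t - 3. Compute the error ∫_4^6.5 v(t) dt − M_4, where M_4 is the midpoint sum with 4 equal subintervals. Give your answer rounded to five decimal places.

Exact integral: ∫_4^6.5 v(t) dt = -244.375.
M_4 ≈ -244.1308594.
Error ≈ -244.375 − (-244.1308594) ≈ -0.24414.

-0.24414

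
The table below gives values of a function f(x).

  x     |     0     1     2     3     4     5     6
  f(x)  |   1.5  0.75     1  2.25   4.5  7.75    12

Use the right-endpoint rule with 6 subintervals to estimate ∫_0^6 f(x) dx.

28.25

Δx = 1.
Sum = 1·[0.75 + 1 + 2.25 + 4.5 + 7.75 + 12] = 28.25.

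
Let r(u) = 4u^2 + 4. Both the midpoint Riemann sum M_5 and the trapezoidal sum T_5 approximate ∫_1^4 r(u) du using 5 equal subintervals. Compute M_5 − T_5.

-1.08

M_5 = 95.64.
T_5 = 96.72.
M_5 − T_5 = -1.08.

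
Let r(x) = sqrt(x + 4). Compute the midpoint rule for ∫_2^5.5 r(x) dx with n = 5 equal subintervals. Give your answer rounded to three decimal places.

Δx = (5.5 − 2)/5 = 0.7.
Midpoints: 2.35, 3.05, 3.75, 4.45, 5.15.
r(2.35) ≈ 2.520, r(3.05) ≈ 2.655, r(3.75) ≈ 2.784, r(4.45) ≈ 2.907, r(5.15) ≈ 3.025.
Sum = Δx · [r(2.35) + r(3.05) + r(3.75) + r(4.45) + r(5.15)].
Sum ≈ 9.724.

9.724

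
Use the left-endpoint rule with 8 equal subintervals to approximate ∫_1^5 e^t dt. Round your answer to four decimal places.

112.2939

Δt = (5 − 1)/8 = 0.5.
Left endpoints: 1, 1.5, 2, 2.5, 3, 3.5, 4, 4.5.
f(1) ≈ 2.7183, f(1.5) ≈ 4.4817, f(2) ≈ 7.3891, f(2.5) ≈ 12.1825, f(3) ≈ 20.0855, f(3.5) ≈ 33.1155, f(4) ≈ 54.5982, f(4.5) ≈ 90.0171.
Sum = Δt · [f(1) + f(1.5) + f(2) + ...].
Sum ≈ 112.2939.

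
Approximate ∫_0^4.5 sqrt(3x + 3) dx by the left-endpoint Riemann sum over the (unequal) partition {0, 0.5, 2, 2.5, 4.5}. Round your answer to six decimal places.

12.028747

Subinterval widths: 0.5, 1.5, 0.5, 2.
Left endpoints: 0, 0.5, 2, 2.5.
f(0) ≈ 1.732051, f(0.5) ≈ 2.121320, f(2) ≈ 3.000000, f(2.5) ≈ 3.240370.
Sum = Σ Δx_i · f(x_i).
Sum ≈ 12.028747.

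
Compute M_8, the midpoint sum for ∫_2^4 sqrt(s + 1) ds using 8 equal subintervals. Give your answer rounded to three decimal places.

Δs = (4 − 2)/8 = 0.25.
Midpoints: 2.125, 2.375, 2.625, 2.875, 3.125, 3.375, 3.625, 3.875.
f(2.125) ≈ 1.768, f(2.375) ≈ 1.837, f(2.625) ≈ 1.904, f(2.875) ≈ 1.969, f(3.125) ≈ 2.031, f(3.375) ≈ 2.092, f(3.625) ≈ 2.151, f(3.875) ≈ 2.208.
Sum = Δs · [f(2.125) + f(2.375) + f(2.625) + ...].
Sum ≈ 3.990.

3.990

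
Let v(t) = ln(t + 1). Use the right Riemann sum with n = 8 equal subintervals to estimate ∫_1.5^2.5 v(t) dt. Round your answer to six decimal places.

1.114824

Δt = (2.5 − 1.5)/8 = 0.125.
Right endpoints: 1.625, 1.75, 1.875, 2, 2.125, 2.25, 2.375, 2.5.
v(1.625) ≈ 0.965081, v(1.75) ≈ 1.011601, v(1.875) ≈ 1.056053, v(2) ≈ 1.098612, v(2.125) ≈ 1.139434, v(2.25) ≈ 1.178655, v(2.375) ≈ 1.216395, v(2.5) ≈ 1.252763.
Sum = Δt · [v(1.625) + v(1.75) + v(1.875) + ...].
Sum ≈ 1.114824.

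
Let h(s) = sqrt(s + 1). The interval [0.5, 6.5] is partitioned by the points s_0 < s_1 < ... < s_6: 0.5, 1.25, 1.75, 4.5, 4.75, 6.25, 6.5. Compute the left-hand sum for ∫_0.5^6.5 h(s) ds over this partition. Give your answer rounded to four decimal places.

Subinterval widths: 0.75, 0.5, 2.75, 0.25, 1.5, 0.25.
Left endpoints: 0.5, 1.25, 1.75, 4.5, 4.75, 6.25.
h(0.5) ≈ 1.2247, h(1.25) ≈ 1.5000, h(1.75) ≈ 1.6583, h(4.5) ≈ 2.3452, h(4.75) ≈ 2.3979, h(6.25) ≈ 2.6926.
Sum = Σ Δs_i · h(s_i).
Sum ≈ 11.0852.

11.0852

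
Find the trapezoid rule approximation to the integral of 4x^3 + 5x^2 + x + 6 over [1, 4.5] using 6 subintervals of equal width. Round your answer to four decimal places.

Δx = (4.5 − 1)/6 = 7/12.
f(1) = 16, f(19/12) = 7775/216, f(13/6) = 7811/108, f(2.75) = 129.75, f(10/3) = 5752/27, f(47/12) = 70621/216, f(4.5) = 476.25.
T_6 = (Δx/2)·[f(x_0) + 2f(x_1) + ... + 2f(x_{5}) + f(x_6)].
Sum ≈ 597.4387.

597.4387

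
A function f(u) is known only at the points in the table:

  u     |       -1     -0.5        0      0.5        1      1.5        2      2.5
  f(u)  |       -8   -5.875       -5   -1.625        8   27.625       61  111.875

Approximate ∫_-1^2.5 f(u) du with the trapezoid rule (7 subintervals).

Δu = 0.5.
T_7 = (0.5/2)·[(-8) + 2·(-5.875) + 2·(-5) + 2·(-1.625) + 2·8 + 2·27.625 + 2·61 + 111.875] = 68.03125.

68.03125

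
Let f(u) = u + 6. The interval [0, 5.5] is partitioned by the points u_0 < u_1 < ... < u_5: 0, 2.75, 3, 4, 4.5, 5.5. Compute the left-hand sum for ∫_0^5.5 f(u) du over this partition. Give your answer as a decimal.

Subinterval widths: 2.75, 0.25, 1, 0.5, 1.
Left endpoints: 0, 2.75, 3, 4, 4.5.
f(0) = 6, f(2.75) = 8.75, f(3) = 9, f(4) = 10, f(4.5) = 10.5.
Sum = Σ Δu_i · f(u_i).
Sum = 43.1875.

43.1875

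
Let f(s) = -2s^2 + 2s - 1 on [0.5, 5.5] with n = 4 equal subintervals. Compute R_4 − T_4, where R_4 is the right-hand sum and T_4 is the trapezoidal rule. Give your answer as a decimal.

-31.25

R_4 = -119.6875.
T_4 = -88.4375.
R_4 − T_4 = -31.25.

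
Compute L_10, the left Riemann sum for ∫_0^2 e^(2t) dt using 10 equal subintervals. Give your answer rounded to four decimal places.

21.7956

Δt = (2 − 0)/10 = 0.2.
Left endpoints: 0, 0.2, 0.4, 0.6, 0.8, 1, 1.2, 1.4, 1.6, 1.8.
f(0) ≈ 1.0000, f(0.2) ≈ 1.4918, f(0.4) ≈ 2.2255, f(0.6) ≈ 3.3201, f(0.8) ≈ 4.9530, f(1) ≈ 7.3891, f(1.2) ≈ 11.0232, f(1.4) ≈ 16.4446, f(1.6) ≈ 24.5325, f(1.8) ≈ 36.5982.
Sum = Δt · [f(0) + f(0.2) + f(0.4) + ...].
Sum ≈ 21.7956.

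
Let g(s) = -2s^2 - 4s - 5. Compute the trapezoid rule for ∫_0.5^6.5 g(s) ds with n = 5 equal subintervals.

Δs = (6.5 − 0.5)/5 = 1.2.
g(0.5) = -7.5, g(1.7) = -17.58, g(2.9) = -33.42, g(4.1) = -55.02, g(5.3) = -82.38, g(6.5) = -115.5.
T_5 = (Δs/2)·[g(s_0) + 2g(s_1) + ... + 2g(s_{4}) + g(s_5)].
Sum = -299.88.

-299.88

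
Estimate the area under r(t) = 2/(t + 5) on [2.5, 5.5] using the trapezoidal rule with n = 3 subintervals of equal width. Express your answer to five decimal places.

Δt = (5.5 − 2.5)/3 = 1.
r(2.5) = 4/15, r(3.5) = 4/17, r(4.5) = 4/19, r(5.5) = 4/21.
T_3 = (Δt/2)·[r(t_0) + 2r(t_1) + 2r(t_2) + r(t_3)].
Sum ≈ 0.67439.

0.67439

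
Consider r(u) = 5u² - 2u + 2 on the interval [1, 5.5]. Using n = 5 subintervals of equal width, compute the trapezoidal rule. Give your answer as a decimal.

258.4125

Δu = (5.5 − 1)/5 = 0.9.
r(1) = 5, r(1.9) = 16.25, r(2.8) = 35.6, r(3.7) = 63.05, r(4.6) = 98.6, r(5.5) = 142.25.
T_5 = (Δu/2)·[r(u_0) + 2r(u_1) + ... + 2r(u_{4}) + r(u_5)].
Sum = 258.4125.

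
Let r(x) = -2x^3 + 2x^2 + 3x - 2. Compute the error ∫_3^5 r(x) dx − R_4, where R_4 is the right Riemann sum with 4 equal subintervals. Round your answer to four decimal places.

Exact integral: ∫_3^5 r(x) dx ≈ -186.666667.
R_4 = -228.
Error ≈ -186.666667 − (-228) ≈ 41.3333.

41.3333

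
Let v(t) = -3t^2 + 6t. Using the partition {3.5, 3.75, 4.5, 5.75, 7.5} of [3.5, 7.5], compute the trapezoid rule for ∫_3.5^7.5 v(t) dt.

Subinterval widths: 0.25, 0.75, 1.25, 1.75.
v(3.5) = -15.75, v(3.75) = -19.6875, v(4.5) = -33.75, v(5.75) = -64.6875, v(7.5) = -123.75.
On each subinterval the trapezoid contributes (Δt_i/2)·[v(t_{i-1}) + v(t_i)].
Sum = -250.875.

-250.875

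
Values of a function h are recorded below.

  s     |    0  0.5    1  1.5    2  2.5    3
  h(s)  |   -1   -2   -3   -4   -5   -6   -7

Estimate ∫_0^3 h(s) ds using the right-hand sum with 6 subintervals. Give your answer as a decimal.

Δs = 0.5.
Sum = 0.5·[(-2) + (-3) + (-4) + (-5) + (-6) + (-7)] = -13.5.

-13.5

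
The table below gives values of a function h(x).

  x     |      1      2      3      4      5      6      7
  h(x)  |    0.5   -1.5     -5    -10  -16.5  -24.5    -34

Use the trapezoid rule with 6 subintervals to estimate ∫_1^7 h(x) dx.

Δx = 1.
T_6 = (1/2)·[0.5 + 2·(-1.5) + 2·(-5) + 2·(-10) + 2·(-16.5) + 2·(-24.5) + (-34)] = -74.25.

-74.25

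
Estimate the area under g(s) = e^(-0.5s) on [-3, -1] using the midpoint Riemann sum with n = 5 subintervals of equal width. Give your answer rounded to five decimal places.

Δs = (-1 − (-3))/5 = 0.4.
Midpoints: -2.8, -2.4, -2, -1.6, -1.2.
g(-2.8) ≈ 4.05520, g(-2.4) ≈ 3.32012, g(-2) ≈ 2.71828, g(-1.6) ≈ 2.22554, g(-1.2) ≈ 1.82212.
Sum = Δs · [g(-2.8) + g(-2.4) + g(-2) + g(-1.6) + g(-1.2)].
Sum ≈ 5.65650.

5.65650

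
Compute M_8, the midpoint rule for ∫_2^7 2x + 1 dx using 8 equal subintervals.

50

Δx = (7 − 2)/8 = 0.625.
Midpoints: 2.3125, 2.9375, 3.5625, 4.1875, 4.8125, 5.4375, 6.0625, 6.6875.
f(2.3125) = 5.625, f(2.9375) = 6.875, f(3.5625) = 8.125, f(4.1875) = 9.375, f(4.8125) = 10.625, f(5.4375) = 11.875, f(6.0625) = 13.125, f(6.6875) = 14.375.
Sum = Δx · [f(2.3125) + f(2.9375) + f(3.5625) + ...].
Sum = 50.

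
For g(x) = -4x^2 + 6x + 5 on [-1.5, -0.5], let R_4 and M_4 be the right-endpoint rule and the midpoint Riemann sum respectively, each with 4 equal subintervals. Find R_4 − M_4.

R_4 = -3.625.
M_4 = -5.3125.
R_4 − M_4 = 1.6875.

1.6875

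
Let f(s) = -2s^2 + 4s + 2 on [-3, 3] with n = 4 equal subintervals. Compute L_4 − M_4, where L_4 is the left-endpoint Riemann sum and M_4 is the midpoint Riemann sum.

-24.75

L_4 = -46.5.
M_4 = -21.75.
L_4 − M_4 = -24.75.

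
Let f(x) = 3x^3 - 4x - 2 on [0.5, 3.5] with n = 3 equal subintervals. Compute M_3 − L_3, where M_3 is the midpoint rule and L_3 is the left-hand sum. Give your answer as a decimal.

M_3 = 78.
L_3 = 33.375.
M_3 − L_3 = 44.625.

44.625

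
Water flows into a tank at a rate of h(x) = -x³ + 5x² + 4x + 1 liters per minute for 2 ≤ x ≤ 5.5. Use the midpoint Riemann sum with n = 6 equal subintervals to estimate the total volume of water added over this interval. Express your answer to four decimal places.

Δx = (5.5 − 2)/6 = 7/12.
Midpoints: 55/24, 2.875, 83/24, 97/24, 4.625, 125/24.
h(55/24) = 337169/13824, h(2.875) = 15393/512, h(83/24) = 459949/13824, h(97/24) = 453719/13824, h(4.625) = 14091/512, h(125/24) = 223699/13824.
Sum = Δx · [h(55/24) + h(2.875) + h(83/24) + ...].
Sum ≈ 95.8130.

95.8130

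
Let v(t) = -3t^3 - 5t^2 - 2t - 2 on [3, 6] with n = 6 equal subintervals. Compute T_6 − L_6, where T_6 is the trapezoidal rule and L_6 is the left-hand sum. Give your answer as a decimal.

-177

T_6 = -1264.9375.
L_6 = -1087.9375.
T_6 − L_6 = -177.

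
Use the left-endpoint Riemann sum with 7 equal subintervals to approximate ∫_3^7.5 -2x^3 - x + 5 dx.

Δx = (7.5 − 3)/7 = 9/14.
Left endpoints: 3, 51/14, 30/7, 69/14, 39/7, 87/14, 48/7.
f(3) = -52, f(51/14) = -130789/1372, f(30/7) = -53755/343, f(69/14) = -328411/1372, f(39/7) = -118834/343, f(87/14) = -660169/1372, f(48/7) = -221821/343.
Sum = Δx · [f(3) + f(51/14) + f(30/7) + ...].
Sum = -1297.125.

-1297.125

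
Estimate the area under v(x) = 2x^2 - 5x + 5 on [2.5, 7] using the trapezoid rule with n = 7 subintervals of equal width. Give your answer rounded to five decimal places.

134.49490

Δx = (7 − 2.5)/7 = 9/14.
v(2.5) = 5, v(22/7) = 443/49, v(53/14) = 722/49, v(31/7) = 1082/49, v(71/14) = 1523/49, v(40/7) = 2045/49, v(89/14) = 2648/49, v(7) = 68.
T_7 = (Δx/2)·[v(x_0) + 2v(x_1) + ... + 2v(x_{6}) + v(x_7)].
Sum ≈ 134.49490.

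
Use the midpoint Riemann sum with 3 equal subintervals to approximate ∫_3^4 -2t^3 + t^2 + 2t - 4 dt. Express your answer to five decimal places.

-71.98148

Δt = (4 − 3)/3 = 1/3.
Midpoints: 19/6, 3.5, 23/6.
f(19/6) = -1381/27, f(3.5) = -70.5, f(23/6) = -2546/27.
Sum = Δt · [f(19/6) + f(3.5) + f(23/6)].
Sum ≈ -71.98148.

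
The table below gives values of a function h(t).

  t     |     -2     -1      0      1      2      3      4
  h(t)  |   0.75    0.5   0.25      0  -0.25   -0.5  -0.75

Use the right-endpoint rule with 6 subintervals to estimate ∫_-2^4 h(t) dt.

-0.75

Δt = 1.
Sum = 1·[0.5 + 0.25 + 0 + (-0.25) + (-0.5) + (-0.75)] = -0.75.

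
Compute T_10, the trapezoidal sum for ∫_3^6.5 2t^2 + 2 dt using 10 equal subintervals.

Δt = (6.5 − 3)/10 = 0.35.
f(3) = 20, f(3.35) = 24.445, f(3.7) = 29.38, f(4.05) = 34.805, f(4.4) = 40.72, f(4.75) = 47.125, f(5.1) = 54.02, f(5.45) = 61.405, f(5.8) = 69.28, f(6.15) = 77.645, f(6.5) = 86.5.
T_10 = (Δt/2)·[f(t_0) + 2f(t_1) + ... + 2f(t_{9}) + f(t_10)].
Sum = 172.22625.

172.22625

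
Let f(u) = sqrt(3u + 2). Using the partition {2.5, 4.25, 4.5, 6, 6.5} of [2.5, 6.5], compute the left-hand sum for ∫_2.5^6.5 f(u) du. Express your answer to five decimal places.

14.49558

Subinterval widths: 1.75, 0.25, 1.5, 0.5.
Left endpoints: 2.5, 4.25, 4.5, 6.
f(2.5) ≈ 3.08221, f(4.25) ≈ 3.84057, f(4.5) ≈ 3.93700, f(6) ≈ 4.47214.
Sum = Σ Δu_i · f(u_i).
Sum ≈ 14.49558.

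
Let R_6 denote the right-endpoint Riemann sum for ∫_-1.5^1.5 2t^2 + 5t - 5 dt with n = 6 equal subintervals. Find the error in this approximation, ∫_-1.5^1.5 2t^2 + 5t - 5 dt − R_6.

Exact integral: ∫_-1.5^1.5 f(t) dt = -10.5.
R_6 = -6.5.
Error = -10.5 − (-6.5) = -4.

-4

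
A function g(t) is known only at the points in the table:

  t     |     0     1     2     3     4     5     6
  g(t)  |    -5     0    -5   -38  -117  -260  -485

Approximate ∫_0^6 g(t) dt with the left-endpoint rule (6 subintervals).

Δt = 1.
Sum = 1·[(-5) + 0 + (-5) + (-38) + (-117) + (-260)] = -425.

-425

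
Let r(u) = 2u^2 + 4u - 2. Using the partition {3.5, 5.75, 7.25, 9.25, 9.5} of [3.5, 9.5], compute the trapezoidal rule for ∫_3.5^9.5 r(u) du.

694.59375

Subinterval widths: 2.25, 1.5, 2, 0.25.
r(3.5) = 36.5, r(5.75) = 87.125, r(7.25) = 132.125, r(9.25) = 206.125, r(9.5) = 216.5.
On each subinterval the trapezoid contributes (Δu_i/2)·[r(u_{i-1}) + r(u_i)].
Sum = 694.59375.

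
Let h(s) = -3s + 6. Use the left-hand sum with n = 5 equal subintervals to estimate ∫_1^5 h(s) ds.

Δs = (5 − 1)/5 = 0.8.
Left endpoints: 1, 1.8, 2.6, 3.4, 4.2.
h(1) = 3, h(1.8) = 0.6, h(2.6) = -1.8, h(3.4) = -4.2, h(4.2) = -6.6.
Sum = Δs · [h(1) + h(1.8) + h(2.6) + h(3.4) + h(4.2)].
Sum = -7.2.

-7.2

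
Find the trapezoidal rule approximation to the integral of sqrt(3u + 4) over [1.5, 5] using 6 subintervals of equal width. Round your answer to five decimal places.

Δu = (5 − 1.5)/6 = 7/12.
f(1.5) ≈ 2.91548, f(25/12) ≈ 3.20156, f(8/3) ≈ 3.46410, f(3.25) ≈ 3.70810, f(23/6) ≈ 3.93700, f(53/12) ≈ 4.15331, f(5) ≈ 4.35890.
T_6 = (Δu/2)·[f(u_0) + 2f(u_1) + ... + 2f(u_{5}) + f(u_6)].
Sum ≈ 12.89241.

12.89241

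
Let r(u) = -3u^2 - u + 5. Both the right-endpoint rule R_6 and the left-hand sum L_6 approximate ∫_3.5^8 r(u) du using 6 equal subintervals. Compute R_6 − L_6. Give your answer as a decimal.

-119.8125

R_6 = -533.671875.
L_6 = -413.859375.
R_6 − L_6 = -119.8125.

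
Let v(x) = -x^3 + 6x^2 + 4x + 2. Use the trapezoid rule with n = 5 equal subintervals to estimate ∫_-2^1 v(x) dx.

23.1

Δx = (1 − (-2))/5 = 0.6.
v(-2) = 26, v(-1.4) = 10.904, v(-0.8) = 3.152, v(-0.2) = 1.448, v(0.4) = 4.496, v(1) = 11.
T_5 = (Δx/2)·[v(x_0) + 2v(x_1) + ... + 2v(x_{4}) + v(x_5)].
Sum = 23.1.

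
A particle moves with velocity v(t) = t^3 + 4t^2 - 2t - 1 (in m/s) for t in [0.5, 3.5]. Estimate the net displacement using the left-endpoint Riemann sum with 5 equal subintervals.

Δt = (3.5 − 0.5)/5 = 0.6.
Left endpoints: 0.5, 1.1, 1.7, 2.3, 2.9.
v(0.5) = -0.875, v(1.1) = 2.971, v(1.7) = 12.073, v(2.3) = 27.727, v(2.9) = 51.229.
Sum = Δt · [v(0.5) + v(1.1) + v(1.7) + v(2.3) + v(2.9)].
Sum = 55.875.

55.875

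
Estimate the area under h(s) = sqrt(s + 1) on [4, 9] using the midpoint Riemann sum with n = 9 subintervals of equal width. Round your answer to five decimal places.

13.62913

Δs = (9 − 4)/9 = 5/9.
Midpoints: 77/18, 29/6, 97/18, 107/18, 6.5, 127/18, 137/18, 49/6, 157/18.
h(77/18) ≈ 2.29734, h(29/6) ≈ 2.41523, h(97/18) ≈ 2.52763, h(107/18) ≈ 2.63523, h(6.5) ≈ 2.73861, h(127/18) ≈ 2.83823, h(137/18) ≈ 2.93447, h(49/6) ≈ 3.02765, h(157/18) ≈ 3.11805.
Sum = Δs · [h(77/18) + h(29/6) + h(97/18) + ...].
Sum ≈ 13.62913.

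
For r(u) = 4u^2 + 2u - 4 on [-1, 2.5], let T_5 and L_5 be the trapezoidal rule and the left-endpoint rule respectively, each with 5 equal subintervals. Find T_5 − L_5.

T_5 = 14.56.
L_5 = 4.76.
T_5 − L_5 = 9.8.

9.8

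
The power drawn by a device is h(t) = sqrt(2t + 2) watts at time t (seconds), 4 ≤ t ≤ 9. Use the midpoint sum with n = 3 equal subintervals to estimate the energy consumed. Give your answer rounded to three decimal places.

19.284

Δt = (9 − 4)/3 = 5/3.
Midpoints: 29/6, 6.5, 49/6.
h(29/6) ≈ 3.416, h(6.5) ≈ 3.873, h(49/6) ≈ 4.282.
Sum = Δt · [h(29/6) + h(6.5) + h(49/6)].
Sum ≈ 19.284.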